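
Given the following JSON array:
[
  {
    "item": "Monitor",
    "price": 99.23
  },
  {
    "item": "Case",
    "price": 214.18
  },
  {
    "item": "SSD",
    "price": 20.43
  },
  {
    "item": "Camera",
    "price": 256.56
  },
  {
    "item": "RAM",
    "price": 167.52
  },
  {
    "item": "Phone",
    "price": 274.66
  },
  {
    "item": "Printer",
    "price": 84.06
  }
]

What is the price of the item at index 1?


Array index 1 -> Case
price = 214.18

ANSWER: 214.18


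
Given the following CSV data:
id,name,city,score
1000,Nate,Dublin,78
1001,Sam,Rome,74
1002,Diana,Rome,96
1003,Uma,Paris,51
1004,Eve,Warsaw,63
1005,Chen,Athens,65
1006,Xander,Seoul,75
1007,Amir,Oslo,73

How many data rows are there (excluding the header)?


Counting rows (excluding header):
Header: id,name,city,score
Data rows: 8

ANSWER: 8


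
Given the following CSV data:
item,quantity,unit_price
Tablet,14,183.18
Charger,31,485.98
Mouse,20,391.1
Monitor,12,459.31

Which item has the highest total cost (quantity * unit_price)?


Computing row totals:
  Tablet: 2564.52
  Charger: 15065.38
  Mouse: 7822.0
  Monitor: 5511.72
Maximum: Charger (15065.38)

ANSWER: Charger


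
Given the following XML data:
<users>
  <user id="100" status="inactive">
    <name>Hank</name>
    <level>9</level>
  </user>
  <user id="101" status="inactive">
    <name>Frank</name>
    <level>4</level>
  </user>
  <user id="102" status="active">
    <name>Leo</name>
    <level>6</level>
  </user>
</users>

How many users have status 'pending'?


Counting users with status='pending':
Count: 0

ANSWER: 0


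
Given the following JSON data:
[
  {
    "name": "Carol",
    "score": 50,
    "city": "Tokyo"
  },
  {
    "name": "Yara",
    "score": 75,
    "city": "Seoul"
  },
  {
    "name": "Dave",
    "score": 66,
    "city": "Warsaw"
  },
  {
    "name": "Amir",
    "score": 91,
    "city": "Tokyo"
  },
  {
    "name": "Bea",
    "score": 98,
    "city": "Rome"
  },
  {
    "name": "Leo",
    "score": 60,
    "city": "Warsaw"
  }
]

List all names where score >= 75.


Filtering records where score >= 75:
  Carol (score=50) -> no
  Yara (score=75) -> YES
  Dave (score=66) -> no
  Amir (score=91) -> YES
  Bea (score=98) -> YES
  Leo (score=60) -> no


ANSWER: Yara, Amir, Bea


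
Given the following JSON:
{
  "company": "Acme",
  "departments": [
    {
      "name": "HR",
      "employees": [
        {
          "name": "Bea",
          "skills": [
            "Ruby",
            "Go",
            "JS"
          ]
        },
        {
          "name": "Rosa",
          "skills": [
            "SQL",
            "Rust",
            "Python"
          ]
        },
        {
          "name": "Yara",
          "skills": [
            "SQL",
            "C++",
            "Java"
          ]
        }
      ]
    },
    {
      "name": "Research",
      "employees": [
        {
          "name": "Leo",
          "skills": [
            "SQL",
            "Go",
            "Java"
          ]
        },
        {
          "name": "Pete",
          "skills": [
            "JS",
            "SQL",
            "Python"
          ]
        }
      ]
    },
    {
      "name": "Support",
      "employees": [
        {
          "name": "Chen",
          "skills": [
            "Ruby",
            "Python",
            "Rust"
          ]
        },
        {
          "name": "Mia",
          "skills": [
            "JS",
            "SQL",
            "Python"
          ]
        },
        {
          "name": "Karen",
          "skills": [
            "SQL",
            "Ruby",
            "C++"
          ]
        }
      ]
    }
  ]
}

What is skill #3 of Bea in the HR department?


Path: departments[0].employees[0].skills[2]
Value: JS

ANSWER: JS


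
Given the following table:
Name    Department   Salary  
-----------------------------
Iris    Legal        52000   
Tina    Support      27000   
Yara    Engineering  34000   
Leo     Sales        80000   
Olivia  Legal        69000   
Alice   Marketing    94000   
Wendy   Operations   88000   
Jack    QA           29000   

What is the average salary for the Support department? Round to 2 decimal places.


Support department members:
  Tina: 27000
Sum = 27000
Count = 1
Average = 27000 / 1 = 27000.00

ANSWER: 27000.00


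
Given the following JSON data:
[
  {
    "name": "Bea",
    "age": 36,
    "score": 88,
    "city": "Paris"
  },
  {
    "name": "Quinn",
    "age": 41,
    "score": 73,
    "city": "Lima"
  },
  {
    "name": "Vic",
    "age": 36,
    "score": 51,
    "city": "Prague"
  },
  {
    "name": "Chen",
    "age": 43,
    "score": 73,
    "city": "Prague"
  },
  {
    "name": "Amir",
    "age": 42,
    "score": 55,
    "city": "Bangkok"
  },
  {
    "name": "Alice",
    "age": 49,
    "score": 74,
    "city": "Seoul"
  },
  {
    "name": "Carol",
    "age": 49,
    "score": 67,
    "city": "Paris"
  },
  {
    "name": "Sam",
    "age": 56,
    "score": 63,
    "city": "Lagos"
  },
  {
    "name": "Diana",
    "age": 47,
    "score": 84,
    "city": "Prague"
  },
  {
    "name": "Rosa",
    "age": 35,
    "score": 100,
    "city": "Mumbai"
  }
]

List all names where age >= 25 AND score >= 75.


Checking both conditions:
  Bea (age=36, score=88) -> YES
  Quinn (age=41, score=73) -> no
  Vic (age=36, score=51) -> no
  Chen (age=43, score=73) -> no
  Amir (age=42, score=55) -> no
  Alice (age=49, score=74) -> no
  Carol (age=49, score=67) -> no
  Sam (age=56, score=63) -> no
  Diana (age=47, score=84) -> YES
  Rosa (age=35, score=100) -> YES


ANSWER: Bea, Diana, Rosa


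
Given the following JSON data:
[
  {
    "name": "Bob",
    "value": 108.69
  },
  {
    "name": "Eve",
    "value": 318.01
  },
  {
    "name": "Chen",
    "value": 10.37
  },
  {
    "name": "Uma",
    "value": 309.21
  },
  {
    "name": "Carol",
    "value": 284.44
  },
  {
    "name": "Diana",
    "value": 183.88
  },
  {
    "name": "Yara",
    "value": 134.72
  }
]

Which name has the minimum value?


Comparing values:
  Bob: 108.69
  Eve: 318.01
  Chen: 10.37
  Uma: 309.21
  Carol: 284.44
  Diana: 183.88
  Yara: 134.72
Minimum: Chen (10.37)

ANSWER: Chen


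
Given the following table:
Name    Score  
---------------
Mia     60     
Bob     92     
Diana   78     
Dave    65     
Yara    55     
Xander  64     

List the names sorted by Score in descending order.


Sorting by Score (descending):
  Bob: 92
  Diana: 78
  Dave: 65
  Xander: 64
  Mia: 60
  Yara: 55


ANSWER: Bob, Diana, Dave, Xander, Mia, Yara


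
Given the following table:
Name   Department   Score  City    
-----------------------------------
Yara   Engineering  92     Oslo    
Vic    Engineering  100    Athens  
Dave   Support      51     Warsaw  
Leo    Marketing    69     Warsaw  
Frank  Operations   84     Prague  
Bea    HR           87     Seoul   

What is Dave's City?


Row 3: Dave
City = Warsaw

ANSWER: Warsaw


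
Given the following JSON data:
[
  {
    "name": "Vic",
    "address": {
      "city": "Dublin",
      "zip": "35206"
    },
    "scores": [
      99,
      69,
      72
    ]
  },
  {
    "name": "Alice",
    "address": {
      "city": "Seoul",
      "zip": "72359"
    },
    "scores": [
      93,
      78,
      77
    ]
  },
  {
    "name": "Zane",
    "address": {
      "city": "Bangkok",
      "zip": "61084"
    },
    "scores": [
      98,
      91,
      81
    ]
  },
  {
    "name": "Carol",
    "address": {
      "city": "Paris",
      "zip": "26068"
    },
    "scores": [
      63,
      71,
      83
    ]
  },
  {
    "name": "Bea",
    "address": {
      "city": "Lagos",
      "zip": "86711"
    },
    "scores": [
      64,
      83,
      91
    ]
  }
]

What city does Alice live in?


Path: records[1].address.city
Value: Seoul

ANSWER: Seoul


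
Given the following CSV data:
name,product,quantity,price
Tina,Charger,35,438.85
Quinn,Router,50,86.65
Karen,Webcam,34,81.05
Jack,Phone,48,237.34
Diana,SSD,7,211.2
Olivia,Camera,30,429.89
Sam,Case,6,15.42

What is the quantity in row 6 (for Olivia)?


Row 6: Olivia
Column 'quantity' = 30

ANSWER: 30


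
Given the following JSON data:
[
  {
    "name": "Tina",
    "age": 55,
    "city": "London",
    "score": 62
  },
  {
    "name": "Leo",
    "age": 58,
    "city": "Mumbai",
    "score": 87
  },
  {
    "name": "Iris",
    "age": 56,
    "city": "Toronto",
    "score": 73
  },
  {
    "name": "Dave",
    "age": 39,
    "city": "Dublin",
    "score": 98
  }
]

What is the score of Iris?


Looking up record where name = Iris
Record index: 2
Field 'score' = 73

ANSWER: 73


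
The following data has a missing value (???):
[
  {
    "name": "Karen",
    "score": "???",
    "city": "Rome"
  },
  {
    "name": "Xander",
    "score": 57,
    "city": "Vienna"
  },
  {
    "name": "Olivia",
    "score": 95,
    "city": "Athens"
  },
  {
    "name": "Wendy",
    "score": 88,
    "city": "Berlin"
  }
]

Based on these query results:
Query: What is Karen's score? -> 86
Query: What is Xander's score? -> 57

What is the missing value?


The missing value is Karen's score
From query: Karen's score = 86

ANSWER: 86


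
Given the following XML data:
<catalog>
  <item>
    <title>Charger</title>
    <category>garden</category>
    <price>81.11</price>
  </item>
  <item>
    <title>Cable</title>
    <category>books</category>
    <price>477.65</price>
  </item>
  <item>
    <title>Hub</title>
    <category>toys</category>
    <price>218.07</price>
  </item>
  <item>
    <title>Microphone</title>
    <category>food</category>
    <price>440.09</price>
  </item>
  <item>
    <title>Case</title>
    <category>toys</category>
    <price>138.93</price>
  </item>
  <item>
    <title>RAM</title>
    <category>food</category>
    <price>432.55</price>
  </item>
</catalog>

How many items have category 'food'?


Scanning <item> elements for <category>food</category>:
  Item 4: Microphone -> MATCH
  Item 6: RAM -> MATCH
Count: 2

ANSWER: 2


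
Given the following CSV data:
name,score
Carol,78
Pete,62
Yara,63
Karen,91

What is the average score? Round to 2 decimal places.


Scores: 78, 62, 63, 91
Sum = 294
Count = 4
Average = 294 / 4 = 73.50

ANSWER: 73.50


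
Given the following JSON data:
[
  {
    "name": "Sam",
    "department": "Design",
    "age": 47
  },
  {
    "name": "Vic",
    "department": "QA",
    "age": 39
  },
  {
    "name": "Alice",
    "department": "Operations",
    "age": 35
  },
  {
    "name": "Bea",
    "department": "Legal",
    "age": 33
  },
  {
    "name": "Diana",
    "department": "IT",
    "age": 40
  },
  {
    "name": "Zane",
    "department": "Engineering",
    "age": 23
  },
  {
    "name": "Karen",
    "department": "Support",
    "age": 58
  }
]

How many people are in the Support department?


Scanning records for department = Support
  Record 6: Karen
Count: 1

ANSWER: 1


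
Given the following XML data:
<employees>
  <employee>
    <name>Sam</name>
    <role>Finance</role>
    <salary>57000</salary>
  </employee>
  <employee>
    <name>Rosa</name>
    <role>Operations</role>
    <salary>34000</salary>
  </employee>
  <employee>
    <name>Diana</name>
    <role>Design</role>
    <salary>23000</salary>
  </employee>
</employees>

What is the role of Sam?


Searching for <employee> with <name>Sam</name>
Found at position 1
<role>Finance</role>

ANSWER: Finance


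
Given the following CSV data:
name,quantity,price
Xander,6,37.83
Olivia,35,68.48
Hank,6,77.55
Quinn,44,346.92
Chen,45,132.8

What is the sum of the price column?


Values in 'price' column:
  Row 1: 37.83
  Row 2: 68.48
  Row 3: 77.55
  Row 4: 346.92
  Row 5: 132.8
Sum = 37.83 + 68.48 + 77.55 + 346.92 + 132.8 = 663.58

ANSWER: 663.58


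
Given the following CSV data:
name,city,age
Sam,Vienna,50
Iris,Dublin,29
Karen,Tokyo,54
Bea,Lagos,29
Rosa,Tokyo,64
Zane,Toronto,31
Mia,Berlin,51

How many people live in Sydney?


Scanning city column for 'Sydney':
Total matches: 0

ANSWER: 0


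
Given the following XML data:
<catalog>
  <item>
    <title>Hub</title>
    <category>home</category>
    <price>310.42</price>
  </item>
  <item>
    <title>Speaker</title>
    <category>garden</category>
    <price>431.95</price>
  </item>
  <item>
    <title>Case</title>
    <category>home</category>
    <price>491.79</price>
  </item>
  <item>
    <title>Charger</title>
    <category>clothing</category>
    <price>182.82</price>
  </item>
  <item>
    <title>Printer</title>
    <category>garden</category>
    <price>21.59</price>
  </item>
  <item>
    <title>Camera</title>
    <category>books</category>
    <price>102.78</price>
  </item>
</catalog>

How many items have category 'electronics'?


Scanning <item> elements for <category>electronics</category>:
Count: 0

ANSWER: 0


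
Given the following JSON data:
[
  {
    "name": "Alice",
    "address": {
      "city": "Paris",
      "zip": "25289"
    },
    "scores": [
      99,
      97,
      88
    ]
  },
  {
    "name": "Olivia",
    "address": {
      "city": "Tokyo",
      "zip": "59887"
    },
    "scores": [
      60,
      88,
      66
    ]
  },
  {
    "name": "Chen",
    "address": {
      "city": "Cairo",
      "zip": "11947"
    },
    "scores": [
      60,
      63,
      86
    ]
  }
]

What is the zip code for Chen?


Path: records[2].address.zip
Value: 11947

ANSWER: 11947


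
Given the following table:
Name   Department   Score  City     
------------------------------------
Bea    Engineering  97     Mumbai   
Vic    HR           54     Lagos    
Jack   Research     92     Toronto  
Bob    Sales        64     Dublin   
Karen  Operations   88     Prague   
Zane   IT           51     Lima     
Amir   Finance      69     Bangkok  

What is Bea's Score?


Row 1: Bea
Score = 97

ANSWER: 97


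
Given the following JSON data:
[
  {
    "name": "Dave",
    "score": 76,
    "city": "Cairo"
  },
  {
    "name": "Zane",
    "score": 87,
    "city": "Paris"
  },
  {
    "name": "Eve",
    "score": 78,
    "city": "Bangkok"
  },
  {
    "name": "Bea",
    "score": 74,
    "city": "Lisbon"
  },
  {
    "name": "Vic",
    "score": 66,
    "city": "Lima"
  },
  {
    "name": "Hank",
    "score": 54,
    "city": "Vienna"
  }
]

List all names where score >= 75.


Filtering records where score >= 75:
  Dave (score=76) -> YES
  Zane (score=87) -> YES
  Eve (score=78) -> YES
  Bea (score=74) -> no
  Vic (score=66) -> no
  Hank (score=54) -> no


ANSWER: Dave, Zane, Eve


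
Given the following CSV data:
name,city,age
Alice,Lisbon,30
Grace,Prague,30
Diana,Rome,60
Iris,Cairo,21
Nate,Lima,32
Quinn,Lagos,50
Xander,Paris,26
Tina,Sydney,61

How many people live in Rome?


Scanning city column for 'Rome':
  Row 3: Diana -> MATCH
Total matches: 1

ANSWER: 1


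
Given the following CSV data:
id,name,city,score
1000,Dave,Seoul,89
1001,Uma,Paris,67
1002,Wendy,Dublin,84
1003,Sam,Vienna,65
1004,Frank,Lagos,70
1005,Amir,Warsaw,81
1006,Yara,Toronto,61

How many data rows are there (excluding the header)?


Counting rows (excluding header):
Header: id,name,city,score
Data rows: 7

ANSWER: 7


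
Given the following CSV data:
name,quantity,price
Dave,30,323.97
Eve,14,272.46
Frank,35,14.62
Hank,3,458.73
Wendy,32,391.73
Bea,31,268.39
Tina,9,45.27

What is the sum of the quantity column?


Values in 'quantity' column:
  Row 1: 30
  Row 2: 14
  Row 3: 35
  Row 4: 3
  Row 5: 32
  Row 6: 31
  Row 7: 9
Sum = 30 + 14 + 35 + 3 + 32 + 31 + 9 = 154

ANSWER: 154


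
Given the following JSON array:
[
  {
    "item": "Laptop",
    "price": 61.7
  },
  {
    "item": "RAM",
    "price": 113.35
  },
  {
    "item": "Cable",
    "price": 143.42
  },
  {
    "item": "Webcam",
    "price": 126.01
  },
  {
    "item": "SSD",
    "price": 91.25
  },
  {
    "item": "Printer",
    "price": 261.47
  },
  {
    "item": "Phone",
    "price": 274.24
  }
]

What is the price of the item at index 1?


Array index 1 -> RAM
price = 113.35

ANSWER: 113.35


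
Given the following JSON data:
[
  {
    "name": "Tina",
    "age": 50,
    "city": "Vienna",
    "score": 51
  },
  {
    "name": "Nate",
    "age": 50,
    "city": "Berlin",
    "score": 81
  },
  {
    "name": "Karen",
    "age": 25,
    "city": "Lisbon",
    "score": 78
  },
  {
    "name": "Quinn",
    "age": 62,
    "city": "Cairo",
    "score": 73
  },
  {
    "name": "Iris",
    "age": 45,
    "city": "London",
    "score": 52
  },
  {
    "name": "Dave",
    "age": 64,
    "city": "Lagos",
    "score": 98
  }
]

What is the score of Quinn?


Looking up record where name = Quinn
Record index: 3
Field 'score' = 73

ANSWER: 73


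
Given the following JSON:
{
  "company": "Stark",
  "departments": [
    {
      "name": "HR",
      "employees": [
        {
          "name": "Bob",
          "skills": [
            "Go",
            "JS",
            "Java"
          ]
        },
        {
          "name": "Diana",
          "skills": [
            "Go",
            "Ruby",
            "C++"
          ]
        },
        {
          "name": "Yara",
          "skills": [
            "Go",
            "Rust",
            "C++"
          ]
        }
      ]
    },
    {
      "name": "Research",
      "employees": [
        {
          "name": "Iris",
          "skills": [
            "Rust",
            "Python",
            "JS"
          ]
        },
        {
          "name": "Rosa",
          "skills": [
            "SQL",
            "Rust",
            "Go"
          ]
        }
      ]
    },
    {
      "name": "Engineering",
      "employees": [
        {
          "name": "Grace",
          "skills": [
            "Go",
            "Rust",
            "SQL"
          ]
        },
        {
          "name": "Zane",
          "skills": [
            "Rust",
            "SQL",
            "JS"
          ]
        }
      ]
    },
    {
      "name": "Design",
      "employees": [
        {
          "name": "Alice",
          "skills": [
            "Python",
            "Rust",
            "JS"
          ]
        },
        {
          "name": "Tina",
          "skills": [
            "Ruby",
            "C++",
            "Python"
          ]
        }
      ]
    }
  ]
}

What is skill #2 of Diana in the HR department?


Path: departments[0].employees[1].skills[1]
Value: Ruby

ANSWER: Ruby


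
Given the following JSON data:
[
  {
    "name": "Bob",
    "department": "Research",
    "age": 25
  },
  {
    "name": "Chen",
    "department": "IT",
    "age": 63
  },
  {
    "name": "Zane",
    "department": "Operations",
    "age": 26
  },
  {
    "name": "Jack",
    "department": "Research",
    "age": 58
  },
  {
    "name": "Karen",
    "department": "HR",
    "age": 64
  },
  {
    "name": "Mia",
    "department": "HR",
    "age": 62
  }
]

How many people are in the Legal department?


Scanning records for department = Legal
  No matches found
Count: 0

ANSWER: 0


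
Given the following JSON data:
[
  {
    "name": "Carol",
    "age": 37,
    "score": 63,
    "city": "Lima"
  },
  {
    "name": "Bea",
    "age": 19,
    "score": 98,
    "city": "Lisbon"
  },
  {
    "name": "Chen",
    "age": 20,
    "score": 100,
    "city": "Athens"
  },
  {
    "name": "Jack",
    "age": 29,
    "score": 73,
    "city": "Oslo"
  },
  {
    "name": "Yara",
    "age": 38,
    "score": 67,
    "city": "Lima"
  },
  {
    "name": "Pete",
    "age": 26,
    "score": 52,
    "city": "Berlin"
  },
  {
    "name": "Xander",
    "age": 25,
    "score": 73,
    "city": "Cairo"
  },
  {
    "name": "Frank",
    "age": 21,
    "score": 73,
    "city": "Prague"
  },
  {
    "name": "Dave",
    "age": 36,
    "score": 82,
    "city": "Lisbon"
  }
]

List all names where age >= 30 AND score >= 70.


Checking both conditions:
  Carol (age=37, score=63) -> no
  Bea (age=19, score=98) -> no
  Chen (age=20, score=100) -> no
  Jack (age=29, score=73) -> no
  Yara (age=38, score=67) -> no
  Pete (age=26, score=52) -> no
  Xander (age=25, score=73) -> no
  Frank (age=21, score=73) -> no
  Dave (age=36, score=82) -> YES


ANSWER: Dave


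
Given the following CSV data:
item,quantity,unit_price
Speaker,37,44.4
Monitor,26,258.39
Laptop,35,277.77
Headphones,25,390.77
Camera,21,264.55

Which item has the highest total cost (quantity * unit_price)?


Computing row totals:
  Speaker: 1642.8
  Monitor: 6718.14
  Laptop: 9721.95
  Headphones: 9769.25
  Camera: 5555.55
Maximum: Headphones (9769.25)

ANSWER: Headphones


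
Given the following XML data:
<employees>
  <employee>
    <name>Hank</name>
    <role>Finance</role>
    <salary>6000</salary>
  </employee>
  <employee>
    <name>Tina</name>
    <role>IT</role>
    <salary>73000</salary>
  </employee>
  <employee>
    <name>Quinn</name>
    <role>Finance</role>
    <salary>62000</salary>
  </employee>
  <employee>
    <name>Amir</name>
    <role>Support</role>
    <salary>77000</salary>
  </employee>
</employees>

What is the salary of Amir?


Searching for <employee> with <name>Amir</name>
Found at position 4
<salary>77000</salary>

ANSWER: 77000


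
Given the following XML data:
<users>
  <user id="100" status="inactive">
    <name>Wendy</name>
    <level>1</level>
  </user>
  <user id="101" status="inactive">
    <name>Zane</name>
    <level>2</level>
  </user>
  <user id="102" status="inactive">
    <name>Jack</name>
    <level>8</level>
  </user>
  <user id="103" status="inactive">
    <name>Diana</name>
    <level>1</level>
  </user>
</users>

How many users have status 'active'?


Counting users with status='active':
Count: 0

ANSWER: 0


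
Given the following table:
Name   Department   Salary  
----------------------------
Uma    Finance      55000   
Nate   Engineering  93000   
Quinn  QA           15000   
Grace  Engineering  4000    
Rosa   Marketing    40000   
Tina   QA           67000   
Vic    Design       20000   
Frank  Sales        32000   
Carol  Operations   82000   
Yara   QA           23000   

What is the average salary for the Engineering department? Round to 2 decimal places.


Engineering department members:
  Nate: 93000
  Grace: 4000
Sum = 97000
Count = 2
Average = 97000 / 2 = 48500.00

ANSWER: 48500.00


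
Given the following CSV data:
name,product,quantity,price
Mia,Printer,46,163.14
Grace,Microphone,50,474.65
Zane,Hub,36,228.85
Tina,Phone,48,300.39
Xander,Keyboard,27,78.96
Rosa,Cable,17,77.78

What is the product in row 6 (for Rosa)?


Row 6: Rosa
Column 'product' = Cable

ANSWER: Cable


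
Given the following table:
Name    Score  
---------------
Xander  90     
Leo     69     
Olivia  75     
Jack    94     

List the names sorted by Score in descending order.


Sorting by Score (descending):
  Jack: 94
  Xander: 90
  Olivia: 75
  Leo: 69


ANSWER: Jack, Xander, Olivia, Leo


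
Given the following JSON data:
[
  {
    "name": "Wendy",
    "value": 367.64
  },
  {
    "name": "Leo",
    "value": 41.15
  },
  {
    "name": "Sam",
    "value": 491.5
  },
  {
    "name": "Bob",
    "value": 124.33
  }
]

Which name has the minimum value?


Comparing values:
  Wendy: 367.64
  Leo: 41.15
  Sam: 491.5
  Bob: 124.33
Minimum: Leo (41.15)

ANSWER: Leo


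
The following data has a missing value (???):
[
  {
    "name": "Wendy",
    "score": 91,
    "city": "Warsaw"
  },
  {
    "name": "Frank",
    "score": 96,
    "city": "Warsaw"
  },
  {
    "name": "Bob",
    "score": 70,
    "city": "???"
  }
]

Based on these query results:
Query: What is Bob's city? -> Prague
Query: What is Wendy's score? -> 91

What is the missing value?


The missing value is Bob's city
From query: Bob's city = Prague

ANSWER: Prague


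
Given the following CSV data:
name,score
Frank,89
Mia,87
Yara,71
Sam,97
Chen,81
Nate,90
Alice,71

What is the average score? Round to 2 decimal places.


Scores: 89, 87, 71, 97, 81, 90, 71
Sum = 586
Count = 7
Average = 586 / 7 = 83.71

ANSWER: 83.71


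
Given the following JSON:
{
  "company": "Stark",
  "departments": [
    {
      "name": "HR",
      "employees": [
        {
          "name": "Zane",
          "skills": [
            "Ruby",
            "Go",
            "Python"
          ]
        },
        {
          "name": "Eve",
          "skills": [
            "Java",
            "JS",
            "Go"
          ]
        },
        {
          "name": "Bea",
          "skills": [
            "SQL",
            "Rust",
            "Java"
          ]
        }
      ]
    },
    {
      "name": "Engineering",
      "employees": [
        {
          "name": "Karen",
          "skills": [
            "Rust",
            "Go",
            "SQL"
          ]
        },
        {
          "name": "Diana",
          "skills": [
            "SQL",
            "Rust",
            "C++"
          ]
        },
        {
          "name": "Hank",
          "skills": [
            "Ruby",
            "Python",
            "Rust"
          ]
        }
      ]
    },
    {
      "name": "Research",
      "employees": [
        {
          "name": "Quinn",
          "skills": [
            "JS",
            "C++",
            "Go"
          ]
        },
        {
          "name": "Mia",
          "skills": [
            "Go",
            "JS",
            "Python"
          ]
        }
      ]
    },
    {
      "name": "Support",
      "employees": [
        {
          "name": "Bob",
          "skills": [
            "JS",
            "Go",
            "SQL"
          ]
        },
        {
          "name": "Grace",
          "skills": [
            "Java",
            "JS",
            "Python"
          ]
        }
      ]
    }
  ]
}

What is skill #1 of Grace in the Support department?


Path: departments[3].employees[1].skills[0]
Value: Java

ANSWER: Java


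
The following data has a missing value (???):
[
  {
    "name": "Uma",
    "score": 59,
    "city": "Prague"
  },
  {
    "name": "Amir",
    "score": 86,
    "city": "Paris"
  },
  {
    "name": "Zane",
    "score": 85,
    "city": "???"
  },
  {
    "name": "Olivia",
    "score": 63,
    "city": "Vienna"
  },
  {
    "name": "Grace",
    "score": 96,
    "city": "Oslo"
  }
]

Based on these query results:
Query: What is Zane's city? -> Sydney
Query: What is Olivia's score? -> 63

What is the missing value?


The missing value is Zane's city
From query: Zane's city = Sydney

ANSWER: Sydney


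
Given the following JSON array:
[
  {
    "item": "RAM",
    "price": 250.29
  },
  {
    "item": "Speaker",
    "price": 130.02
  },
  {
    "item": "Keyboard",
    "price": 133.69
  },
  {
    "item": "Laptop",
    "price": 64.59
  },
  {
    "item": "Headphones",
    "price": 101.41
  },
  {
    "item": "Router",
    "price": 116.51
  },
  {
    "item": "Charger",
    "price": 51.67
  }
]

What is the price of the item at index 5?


Array index 5 -> Router
price = 116.51

ANSWER: 116.51


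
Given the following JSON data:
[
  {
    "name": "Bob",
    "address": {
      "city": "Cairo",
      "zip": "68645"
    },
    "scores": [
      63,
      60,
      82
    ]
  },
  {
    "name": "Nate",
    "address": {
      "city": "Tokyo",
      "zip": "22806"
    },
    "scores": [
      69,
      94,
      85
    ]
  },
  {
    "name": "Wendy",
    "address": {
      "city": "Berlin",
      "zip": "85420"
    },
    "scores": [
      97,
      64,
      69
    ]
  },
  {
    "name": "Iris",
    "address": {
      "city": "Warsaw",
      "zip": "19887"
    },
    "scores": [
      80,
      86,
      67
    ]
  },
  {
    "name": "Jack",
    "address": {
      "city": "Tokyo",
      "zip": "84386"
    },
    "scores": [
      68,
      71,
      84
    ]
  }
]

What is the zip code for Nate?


Path: records[1].address.zip
Value: 22806

ANSWER: 22806


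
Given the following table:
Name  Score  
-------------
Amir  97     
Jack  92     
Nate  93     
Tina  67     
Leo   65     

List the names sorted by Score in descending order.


Sorting by Score (descending):
  Amir: 97
  Nate: 93
  Jack: 92
  Tina: 67
  Leo: 65


ANSWER: Amir, Nate, Jack, Tina, Leo


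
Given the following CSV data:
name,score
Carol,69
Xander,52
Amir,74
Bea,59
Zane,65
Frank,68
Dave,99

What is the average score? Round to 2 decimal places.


Scores: 69, 52, 74, 59, 65, 68, 99
Sum = 486
Count = 7
Average = 486 / 7 = 69.43

ANSWER: 69.43


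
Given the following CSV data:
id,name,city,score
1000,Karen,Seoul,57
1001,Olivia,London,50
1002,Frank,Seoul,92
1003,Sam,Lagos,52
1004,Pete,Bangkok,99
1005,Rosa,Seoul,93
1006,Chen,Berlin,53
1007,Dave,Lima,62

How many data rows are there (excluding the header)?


Counting rows (excluding header):
Header: id,name,city,score
Data rows: 8

ANSWER: 8


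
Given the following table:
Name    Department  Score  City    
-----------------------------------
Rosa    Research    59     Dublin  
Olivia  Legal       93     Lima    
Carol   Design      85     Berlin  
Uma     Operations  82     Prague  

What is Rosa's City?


Row 1: Rosa
City = Dublin

ANSWER: Dublin


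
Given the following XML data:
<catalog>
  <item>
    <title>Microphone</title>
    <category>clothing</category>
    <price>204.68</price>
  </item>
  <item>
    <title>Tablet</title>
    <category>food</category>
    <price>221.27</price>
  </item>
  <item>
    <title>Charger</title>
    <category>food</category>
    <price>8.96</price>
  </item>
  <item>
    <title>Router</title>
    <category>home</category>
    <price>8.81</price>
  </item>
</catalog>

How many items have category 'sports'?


Scanning <item> elements for <category>sports</category>:
Count: 0

ANSWER: 0


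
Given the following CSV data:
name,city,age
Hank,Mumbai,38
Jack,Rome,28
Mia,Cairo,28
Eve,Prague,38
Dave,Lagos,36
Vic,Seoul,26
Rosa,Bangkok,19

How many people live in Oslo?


Scanning city column for 'Oslo':
Total matches: 0

ANSWER: 0


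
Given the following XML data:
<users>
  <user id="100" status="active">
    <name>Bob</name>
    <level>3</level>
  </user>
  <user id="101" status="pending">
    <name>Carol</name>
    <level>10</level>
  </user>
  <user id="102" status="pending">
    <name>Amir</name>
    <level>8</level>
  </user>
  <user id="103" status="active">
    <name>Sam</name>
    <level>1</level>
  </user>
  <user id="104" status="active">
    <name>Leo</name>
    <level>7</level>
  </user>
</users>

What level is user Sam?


Finding user: Sam
<level>1</level>

ANSWER: 1


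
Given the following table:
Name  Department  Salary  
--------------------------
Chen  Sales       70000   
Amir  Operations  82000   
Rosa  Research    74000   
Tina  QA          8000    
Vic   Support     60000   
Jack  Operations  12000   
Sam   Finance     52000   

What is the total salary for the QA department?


QA department members:
  Tina: 8000
Total = 8000 = 8000

ANSWER: 8000


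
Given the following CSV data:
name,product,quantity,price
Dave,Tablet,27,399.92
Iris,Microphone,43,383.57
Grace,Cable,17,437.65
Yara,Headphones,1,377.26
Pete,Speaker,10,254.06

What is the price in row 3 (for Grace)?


Row 3: Grace
Column 'price' = 437.65

ANSWER: 437.65


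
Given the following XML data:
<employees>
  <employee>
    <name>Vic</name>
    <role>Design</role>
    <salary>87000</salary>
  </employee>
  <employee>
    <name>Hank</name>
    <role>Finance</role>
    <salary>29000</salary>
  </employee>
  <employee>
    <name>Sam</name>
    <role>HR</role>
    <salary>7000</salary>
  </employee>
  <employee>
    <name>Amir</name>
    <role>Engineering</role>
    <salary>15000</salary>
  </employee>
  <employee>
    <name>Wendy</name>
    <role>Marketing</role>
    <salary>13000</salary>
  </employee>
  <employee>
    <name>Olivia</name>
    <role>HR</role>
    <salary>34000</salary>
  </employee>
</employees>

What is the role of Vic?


Searching for <employee> with <name>Vic</name>
Found at position 1
<role>Design</role>

ANSWER: Design


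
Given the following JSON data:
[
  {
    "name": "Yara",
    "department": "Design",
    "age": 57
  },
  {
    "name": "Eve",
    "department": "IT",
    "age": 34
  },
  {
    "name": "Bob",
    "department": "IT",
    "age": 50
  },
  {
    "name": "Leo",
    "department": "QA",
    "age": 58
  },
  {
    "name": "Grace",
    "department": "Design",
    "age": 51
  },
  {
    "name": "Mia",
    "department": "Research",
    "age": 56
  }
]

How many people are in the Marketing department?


Scanning records for department = Marketing
  No matches found
Count: 0

ANSWER: 0


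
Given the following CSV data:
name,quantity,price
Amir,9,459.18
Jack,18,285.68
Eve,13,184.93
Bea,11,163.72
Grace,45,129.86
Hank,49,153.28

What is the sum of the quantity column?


Values in 'quantity' column:
  Row 1: 9
  Row 2: 18
  Row 3: 13
  Row 4: 11
  Row 5: 45
  Row 6: 49
Sum = 9 + 18 + 13 + 11 + 45 + 49 = 145

ANSWER: 145


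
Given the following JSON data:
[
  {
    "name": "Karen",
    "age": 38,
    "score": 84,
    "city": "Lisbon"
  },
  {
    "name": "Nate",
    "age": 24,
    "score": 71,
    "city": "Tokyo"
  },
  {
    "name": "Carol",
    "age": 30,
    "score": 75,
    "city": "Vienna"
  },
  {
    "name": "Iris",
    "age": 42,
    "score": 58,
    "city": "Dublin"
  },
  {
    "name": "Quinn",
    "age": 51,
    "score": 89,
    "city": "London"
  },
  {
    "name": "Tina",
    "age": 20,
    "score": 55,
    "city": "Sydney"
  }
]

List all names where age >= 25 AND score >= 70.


Checking both conditions:
  Karen (age=38, score=84) -> YES
  Nate (age=24, score=71) -> no
  Carol (age=30, score=75) -> YES
  Iris (age=42, score=58) -> no
  Quinn (age=51, score=89) -> YES
  Tina (age=20, score=55) -> no


ANSWER: Karen, Carol, Quinn


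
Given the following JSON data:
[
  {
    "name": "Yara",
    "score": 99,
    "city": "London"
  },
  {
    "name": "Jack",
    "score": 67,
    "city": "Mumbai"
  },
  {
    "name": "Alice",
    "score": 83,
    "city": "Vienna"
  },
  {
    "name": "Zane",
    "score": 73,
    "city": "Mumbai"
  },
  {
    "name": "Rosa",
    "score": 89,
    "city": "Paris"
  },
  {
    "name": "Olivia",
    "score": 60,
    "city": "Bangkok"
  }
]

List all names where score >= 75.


Filtering records where score >= 75:
  Yara (score=99) -> YES
  Jack (score=67) -> no
  Alice (score=83) -> YES
  Zane (score=73) -> no
  Rosa (score=89) -> YES
  Olivia (score=60) -> no


ANSWER: Yara, Alice, Rosa


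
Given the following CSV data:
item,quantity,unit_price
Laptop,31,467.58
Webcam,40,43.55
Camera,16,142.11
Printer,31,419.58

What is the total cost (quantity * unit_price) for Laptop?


Row: Laptop
quantity = 31
unit_price = 467.58
total = 31 * 467.58 = 14494.98

ANSWER: 14494.98


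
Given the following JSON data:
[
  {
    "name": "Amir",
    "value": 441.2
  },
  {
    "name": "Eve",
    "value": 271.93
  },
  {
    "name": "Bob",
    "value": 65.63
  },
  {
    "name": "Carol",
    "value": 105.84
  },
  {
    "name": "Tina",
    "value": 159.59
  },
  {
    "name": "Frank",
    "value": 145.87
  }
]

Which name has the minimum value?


Comparing values:
  Amir: 441.2
  Eve: 271.93
  Bob: 65.63
  Carol: 105.84
  Tina: 159.59
  Frank: 145.87
Minimum: Bob (65.63)

ANSWER: Bob


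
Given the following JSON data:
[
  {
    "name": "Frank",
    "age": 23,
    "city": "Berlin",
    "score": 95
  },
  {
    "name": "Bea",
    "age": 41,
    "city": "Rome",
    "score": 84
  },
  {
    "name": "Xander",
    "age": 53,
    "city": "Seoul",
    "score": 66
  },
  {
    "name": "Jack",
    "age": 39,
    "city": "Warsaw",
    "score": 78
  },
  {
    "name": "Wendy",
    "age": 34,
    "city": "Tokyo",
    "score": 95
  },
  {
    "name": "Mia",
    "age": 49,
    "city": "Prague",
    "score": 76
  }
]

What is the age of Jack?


Looking up record where name = Jack
Record index: 3
Field 'age' = 39

ANSWER: 39


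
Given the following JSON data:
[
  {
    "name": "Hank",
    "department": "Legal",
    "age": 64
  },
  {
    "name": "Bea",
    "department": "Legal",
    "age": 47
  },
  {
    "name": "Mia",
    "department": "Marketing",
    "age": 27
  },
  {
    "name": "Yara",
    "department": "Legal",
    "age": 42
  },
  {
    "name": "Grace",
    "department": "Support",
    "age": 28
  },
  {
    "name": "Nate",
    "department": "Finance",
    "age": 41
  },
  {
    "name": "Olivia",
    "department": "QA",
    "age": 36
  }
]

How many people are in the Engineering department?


Scanning records for department = Engineering
  No matches found
Count: 0

ANSWER: 0


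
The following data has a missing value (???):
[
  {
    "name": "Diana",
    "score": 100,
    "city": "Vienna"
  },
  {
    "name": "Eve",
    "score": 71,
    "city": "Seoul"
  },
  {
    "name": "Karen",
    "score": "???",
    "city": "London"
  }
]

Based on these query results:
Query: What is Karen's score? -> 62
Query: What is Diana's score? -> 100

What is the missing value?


The missing value is Karen's score
From query: Karen's score = 62

ANSWER: 62


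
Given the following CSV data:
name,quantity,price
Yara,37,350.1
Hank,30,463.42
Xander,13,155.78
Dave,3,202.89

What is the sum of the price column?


Values in 'price' column:
  Row 1: 350.1
  Row 2: 463.42
  Row 3: 155.78
  Row 4: 202.89
Sum = 350.1 + 463.42 + 155.78 + 202.89 = 1172.19

ANSWER: 1172.19


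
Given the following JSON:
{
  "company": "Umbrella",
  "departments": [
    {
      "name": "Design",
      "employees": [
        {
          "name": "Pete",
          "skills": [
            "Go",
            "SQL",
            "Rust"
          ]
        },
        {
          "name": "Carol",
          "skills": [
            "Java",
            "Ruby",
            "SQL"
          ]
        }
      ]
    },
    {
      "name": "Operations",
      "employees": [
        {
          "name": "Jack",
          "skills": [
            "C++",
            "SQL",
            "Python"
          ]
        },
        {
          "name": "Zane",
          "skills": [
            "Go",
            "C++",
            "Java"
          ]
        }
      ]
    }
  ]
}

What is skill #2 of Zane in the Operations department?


Path: departments[1].employees[1].skills[1]
Value: C++

ANSWER: C++


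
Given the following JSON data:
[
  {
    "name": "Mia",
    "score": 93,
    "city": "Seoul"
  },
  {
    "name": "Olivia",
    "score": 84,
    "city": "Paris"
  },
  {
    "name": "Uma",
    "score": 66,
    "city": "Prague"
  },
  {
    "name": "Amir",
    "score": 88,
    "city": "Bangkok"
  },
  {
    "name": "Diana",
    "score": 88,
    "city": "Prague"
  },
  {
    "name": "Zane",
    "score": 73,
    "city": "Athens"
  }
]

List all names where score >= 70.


Filtering records where score >= 70:
  Mia (score=93) -> YES
  Olivia (score=84) -> YES
  Uma (score=66) -> no
  Amir (score=88) -> YES
  Diana (score=88) -> YES
  Zane (score=73) -> YES


ANSWER: Mia, Olivia, Amir, Diana, Zane


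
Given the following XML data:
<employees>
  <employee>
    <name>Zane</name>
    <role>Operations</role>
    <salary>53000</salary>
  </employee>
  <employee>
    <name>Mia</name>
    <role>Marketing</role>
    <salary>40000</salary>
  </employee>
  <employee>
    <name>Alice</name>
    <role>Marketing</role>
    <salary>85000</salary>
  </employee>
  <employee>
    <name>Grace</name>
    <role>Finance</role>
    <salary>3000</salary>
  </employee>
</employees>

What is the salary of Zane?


Searching for <employee> with <name>Zane</name>
Found at position 1
<salary>53000</salary>

ANSWER: 53000


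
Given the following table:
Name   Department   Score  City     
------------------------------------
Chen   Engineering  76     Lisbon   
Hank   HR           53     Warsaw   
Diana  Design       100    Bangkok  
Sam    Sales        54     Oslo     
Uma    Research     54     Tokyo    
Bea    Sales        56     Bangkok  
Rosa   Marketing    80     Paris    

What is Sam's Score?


Row 4: Sam
Score = 54

ANSWER: 54


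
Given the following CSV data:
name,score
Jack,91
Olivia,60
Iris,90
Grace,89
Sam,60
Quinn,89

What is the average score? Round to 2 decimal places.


Scores: 91, 60, 90, 89, 60, 89
Sum = 479
Count = 6
Average = 479 / 6 = 79.83

ANSWER: 79.83


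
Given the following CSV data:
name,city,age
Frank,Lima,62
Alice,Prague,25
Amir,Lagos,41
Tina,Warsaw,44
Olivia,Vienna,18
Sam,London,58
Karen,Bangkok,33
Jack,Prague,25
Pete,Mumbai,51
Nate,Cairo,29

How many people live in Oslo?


Scanning city column for 'Oslo':
Total matches: 0

ANSWER: 0
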